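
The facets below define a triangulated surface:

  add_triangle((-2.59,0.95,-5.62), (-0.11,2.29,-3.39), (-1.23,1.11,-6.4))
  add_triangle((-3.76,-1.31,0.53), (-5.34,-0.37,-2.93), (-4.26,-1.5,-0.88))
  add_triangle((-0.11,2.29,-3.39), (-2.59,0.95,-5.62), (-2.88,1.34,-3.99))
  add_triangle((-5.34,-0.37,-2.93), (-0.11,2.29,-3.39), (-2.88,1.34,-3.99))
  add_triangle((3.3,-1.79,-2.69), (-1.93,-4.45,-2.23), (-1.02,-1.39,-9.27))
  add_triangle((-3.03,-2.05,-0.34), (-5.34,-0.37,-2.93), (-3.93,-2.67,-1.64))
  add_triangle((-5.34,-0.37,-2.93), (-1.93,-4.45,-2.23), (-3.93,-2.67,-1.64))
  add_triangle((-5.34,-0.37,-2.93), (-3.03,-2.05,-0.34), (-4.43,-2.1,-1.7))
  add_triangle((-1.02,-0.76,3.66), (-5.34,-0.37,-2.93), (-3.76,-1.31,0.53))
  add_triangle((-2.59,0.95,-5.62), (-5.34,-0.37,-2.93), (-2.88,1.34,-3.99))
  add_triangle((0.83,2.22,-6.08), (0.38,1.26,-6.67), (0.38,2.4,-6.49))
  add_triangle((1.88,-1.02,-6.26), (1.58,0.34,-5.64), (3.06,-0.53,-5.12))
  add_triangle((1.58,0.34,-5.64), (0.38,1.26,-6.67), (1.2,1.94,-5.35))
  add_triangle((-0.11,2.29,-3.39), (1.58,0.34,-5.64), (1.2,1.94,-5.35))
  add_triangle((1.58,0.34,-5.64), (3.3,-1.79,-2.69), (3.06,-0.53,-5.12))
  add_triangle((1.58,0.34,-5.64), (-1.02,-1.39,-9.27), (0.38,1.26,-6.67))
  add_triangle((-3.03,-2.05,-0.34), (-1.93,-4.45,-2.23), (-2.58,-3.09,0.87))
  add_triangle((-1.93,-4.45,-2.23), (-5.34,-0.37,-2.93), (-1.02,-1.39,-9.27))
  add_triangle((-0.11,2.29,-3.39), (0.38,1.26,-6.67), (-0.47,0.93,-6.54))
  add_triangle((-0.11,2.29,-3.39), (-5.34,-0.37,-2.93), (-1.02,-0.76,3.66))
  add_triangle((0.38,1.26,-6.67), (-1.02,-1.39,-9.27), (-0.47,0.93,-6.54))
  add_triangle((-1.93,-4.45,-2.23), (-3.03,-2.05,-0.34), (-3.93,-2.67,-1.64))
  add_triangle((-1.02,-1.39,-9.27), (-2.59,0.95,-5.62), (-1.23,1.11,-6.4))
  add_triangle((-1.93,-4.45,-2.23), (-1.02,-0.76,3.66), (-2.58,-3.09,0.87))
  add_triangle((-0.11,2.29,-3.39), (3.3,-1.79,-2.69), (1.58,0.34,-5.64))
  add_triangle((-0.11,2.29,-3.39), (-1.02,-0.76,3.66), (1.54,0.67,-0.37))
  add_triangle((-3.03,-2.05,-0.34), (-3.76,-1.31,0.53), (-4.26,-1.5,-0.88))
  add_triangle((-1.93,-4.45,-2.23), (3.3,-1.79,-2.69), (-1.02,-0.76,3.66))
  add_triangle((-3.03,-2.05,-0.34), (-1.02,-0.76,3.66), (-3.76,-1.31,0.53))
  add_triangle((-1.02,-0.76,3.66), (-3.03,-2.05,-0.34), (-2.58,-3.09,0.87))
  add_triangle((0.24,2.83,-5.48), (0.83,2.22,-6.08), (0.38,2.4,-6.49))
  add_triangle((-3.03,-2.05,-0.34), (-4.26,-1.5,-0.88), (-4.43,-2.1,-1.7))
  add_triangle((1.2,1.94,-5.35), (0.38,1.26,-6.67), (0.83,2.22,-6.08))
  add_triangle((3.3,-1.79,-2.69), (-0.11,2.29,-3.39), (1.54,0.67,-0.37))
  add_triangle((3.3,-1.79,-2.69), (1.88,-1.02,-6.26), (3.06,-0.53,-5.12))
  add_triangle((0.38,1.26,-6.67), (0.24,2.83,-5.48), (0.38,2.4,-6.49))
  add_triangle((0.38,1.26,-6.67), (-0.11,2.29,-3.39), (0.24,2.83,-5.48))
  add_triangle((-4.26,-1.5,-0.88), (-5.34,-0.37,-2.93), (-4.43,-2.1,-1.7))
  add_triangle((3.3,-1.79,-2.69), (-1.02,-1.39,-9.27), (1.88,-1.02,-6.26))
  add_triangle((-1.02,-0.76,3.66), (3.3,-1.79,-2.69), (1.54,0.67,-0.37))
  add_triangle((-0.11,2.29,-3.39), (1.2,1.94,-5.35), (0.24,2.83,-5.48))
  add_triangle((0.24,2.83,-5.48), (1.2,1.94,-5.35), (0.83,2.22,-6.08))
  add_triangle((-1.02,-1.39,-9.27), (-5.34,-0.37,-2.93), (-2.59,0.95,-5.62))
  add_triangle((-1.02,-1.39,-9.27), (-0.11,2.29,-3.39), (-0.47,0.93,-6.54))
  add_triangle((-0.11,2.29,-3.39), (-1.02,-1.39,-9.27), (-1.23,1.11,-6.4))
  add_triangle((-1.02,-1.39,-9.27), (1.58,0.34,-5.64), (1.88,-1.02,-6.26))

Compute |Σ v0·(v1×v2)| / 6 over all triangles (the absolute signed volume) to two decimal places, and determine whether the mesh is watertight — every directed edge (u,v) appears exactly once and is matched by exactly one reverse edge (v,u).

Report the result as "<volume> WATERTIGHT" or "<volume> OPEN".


171.67 WATERTIGHT

Per-triangle v0·(v1×v2)/6:
  t1: +2.7270
  t2: +1.4193
  t3: +2.5798
  t4: +0.3654
  t5: +26.4747
  t6: +1.9766
  t7: +4.4825
  t8: -0.9139
  t9: +2.3505
  t10: +3.3310
  t11: +0.6189
  t12: +2.0358
  t13: +2.0223
  t14: -1.0255
  t15: -0.9757
  t16: +5.6437
  t17: +3.2081
  t18: +32.0856
  t19: +1.6481
  t20: +6.5860
  t21: +2.4166
  t22: +1.8926
  t23: +4.8482
  t24: +2.4774
  t25: +3.0477
  t26: +1.7718
  t27: +0.9149
  t28: +11.2986
  t29: +2.3855
  t30: +2.5217
  t31: +0.4095
  t32: +0.6575
  t33: +0.5666
  t34: +3.9670
  t35: +2.9380
  t36: +0.1147
  t37: +0.4724
  t38: +1.5422
  t39: +5.0514
  t40: +2.9813
  t41: +0.2814
  t42: +0.3876
  t43: +13.6861
  t44: +0.3028
  t45: +3.1142
  t46: +4.9823
Σ = +171.6703 → |volume| = 171.67

Directed edges: 138 total, each appears once with its reverse present → watertight.


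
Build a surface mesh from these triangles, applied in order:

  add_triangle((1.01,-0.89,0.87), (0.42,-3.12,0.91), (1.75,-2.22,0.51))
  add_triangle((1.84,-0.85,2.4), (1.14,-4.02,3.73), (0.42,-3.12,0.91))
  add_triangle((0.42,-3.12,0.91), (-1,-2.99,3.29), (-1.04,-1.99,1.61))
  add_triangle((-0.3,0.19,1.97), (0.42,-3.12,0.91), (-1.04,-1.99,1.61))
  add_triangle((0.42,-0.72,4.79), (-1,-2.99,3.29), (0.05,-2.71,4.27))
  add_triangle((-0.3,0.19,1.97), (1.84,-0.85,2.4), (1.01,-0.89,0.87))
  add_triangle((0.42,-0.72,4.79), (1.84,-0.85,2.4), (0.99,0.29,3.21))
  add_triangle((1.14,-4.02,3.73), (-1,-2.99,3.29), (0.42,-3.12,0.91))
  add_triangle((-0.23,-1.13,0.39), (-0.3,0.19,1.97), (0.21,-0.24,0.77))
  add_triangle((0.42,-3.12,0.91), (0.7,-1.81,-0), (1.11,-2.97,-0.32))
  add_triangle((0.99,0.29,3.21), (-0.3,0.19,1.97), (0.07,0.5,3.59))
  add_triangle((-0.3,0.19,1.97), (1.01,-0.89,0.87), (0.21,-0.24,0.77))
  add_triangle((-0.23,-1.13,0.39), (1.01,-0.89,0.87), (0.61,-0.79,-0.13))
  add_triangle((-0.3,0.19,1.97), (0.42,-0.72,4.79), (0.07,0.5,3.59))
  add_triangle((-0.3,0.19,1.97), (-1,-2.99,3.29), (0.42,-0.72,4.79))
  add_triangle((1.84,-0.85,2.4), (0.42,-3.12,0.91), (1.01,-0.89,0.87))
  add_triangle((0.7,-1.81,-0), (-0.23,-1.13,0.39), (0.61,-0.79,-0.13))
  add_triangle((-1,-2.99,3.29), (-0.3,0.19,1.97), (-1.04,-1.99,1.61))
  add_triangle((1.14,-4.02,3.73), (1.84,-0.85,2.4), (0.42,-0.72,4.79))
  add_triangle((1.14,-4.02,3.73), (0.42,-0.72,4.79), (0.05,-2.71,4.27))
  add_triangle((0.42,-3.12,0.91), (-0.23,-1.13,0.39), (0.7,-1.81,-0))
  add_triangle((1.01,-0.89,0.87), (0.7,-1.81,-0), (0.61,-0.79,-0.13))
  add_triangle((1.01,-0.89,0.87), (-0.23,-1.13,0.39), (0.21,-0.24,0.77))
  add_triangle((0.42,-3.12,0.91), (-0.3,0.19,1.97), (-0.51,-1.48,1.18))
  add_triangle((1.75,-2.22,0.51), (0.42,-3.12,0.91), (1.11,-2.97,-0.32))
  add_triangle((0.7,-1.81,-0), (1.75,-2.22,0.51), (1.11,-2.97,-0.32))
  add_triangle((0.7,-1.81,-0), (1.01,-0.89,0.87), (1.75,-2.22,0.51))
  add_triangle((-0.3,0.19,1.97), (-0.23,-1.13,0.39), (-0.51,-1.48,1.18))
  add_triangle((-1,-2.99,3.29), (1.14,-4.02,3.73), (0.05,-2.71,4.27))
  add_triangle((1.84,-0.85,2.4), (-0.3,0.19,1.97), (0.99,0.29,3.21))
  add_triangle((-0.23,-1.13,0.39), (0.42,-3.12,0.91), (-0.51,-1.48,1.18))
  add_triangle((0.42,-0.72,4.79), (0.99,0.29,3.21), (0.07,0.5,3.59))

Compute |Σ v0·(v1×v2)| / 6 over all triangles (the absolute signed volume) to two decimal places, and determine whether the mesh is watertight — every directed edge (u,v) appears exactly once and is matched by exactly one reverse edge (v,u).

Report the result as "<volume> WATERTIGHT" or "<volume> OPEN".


Per-triangle v0·(v1×v2)/6:
  t1: +0.5243
  t2: +1.6247
  t3: +0.8935
  t4: -1.2306
  t5: +1.4811
  t6: -0.2996
  t7: +1.2817
  t8: +2.6181
  t9: -0.1431
  t10: -0.0865
  t11: -0.0786
  t12: -0.0132
  t13: -0.1720
  t14: +0.2974
  t15: +1.4418
  t16: +0.4485
  t17: -0.0097
  t18: +0.5116
  t19: +4.1828
  t20: +2.2381
  t21: +0.0906
  t22: +0.1060
  t23: -0.1267
  t24: +0.6402
  t25: +0.8444
  t26: -0.0801
  t27: -0.1315
  t28: -0.0373
  t29: +1.9252
  t30: -0.5109
  t31: +0.1264
  t32: +0.7390
Σ = +19.0956 → |volume| = 19.10

Directed edges: 96 total, each appears once with its reverse present → watertight.

19.10 WATERTIGHT


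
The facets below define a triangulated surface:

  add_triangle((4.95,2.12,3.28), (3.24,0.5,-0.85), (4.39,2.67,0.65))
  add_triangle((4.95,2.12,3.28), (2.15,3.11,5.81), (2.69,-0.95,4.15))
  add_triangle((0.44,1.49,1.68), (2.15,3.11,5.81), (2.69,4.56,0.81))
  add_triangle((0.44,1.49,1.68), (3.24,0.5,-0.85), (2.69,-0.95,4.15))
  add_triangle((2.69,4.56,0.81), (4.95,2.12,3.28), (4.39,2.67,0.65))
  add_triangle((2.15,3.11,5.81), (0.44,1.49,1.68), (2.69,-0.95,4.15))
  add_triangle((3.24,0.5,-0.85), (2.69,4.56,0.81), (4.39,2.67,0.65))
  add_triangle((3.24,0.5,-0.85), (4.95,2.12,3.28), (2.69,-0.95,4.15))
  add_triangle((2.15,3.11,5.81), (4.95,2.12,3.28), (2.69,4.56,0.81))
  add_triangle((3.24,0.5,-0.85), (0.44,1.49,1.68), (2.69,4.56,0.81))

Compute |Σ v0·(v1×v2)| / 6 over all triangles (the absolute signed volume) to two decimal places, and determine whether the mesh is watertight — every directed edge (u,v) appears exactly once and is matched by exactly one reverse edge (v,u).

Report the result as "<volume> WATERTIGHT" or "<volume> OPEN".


38.71 WATERTIGHT

Per-triangle v0·(v1×v2)/6:
  t1: +3.6070
  t2: +11.8811
  t3: +2.0932
  t4: -5.0524
  t5: +5.7174
  t6: -0.1023
  t7: +2.4018
  t8: +6.9310
  t9: +14.0859
  t10: -2.8546
Σ = +38.7082 → |volume| = 38.71

Directed edges: 30 total, each appears once with its reverse present → watertight.


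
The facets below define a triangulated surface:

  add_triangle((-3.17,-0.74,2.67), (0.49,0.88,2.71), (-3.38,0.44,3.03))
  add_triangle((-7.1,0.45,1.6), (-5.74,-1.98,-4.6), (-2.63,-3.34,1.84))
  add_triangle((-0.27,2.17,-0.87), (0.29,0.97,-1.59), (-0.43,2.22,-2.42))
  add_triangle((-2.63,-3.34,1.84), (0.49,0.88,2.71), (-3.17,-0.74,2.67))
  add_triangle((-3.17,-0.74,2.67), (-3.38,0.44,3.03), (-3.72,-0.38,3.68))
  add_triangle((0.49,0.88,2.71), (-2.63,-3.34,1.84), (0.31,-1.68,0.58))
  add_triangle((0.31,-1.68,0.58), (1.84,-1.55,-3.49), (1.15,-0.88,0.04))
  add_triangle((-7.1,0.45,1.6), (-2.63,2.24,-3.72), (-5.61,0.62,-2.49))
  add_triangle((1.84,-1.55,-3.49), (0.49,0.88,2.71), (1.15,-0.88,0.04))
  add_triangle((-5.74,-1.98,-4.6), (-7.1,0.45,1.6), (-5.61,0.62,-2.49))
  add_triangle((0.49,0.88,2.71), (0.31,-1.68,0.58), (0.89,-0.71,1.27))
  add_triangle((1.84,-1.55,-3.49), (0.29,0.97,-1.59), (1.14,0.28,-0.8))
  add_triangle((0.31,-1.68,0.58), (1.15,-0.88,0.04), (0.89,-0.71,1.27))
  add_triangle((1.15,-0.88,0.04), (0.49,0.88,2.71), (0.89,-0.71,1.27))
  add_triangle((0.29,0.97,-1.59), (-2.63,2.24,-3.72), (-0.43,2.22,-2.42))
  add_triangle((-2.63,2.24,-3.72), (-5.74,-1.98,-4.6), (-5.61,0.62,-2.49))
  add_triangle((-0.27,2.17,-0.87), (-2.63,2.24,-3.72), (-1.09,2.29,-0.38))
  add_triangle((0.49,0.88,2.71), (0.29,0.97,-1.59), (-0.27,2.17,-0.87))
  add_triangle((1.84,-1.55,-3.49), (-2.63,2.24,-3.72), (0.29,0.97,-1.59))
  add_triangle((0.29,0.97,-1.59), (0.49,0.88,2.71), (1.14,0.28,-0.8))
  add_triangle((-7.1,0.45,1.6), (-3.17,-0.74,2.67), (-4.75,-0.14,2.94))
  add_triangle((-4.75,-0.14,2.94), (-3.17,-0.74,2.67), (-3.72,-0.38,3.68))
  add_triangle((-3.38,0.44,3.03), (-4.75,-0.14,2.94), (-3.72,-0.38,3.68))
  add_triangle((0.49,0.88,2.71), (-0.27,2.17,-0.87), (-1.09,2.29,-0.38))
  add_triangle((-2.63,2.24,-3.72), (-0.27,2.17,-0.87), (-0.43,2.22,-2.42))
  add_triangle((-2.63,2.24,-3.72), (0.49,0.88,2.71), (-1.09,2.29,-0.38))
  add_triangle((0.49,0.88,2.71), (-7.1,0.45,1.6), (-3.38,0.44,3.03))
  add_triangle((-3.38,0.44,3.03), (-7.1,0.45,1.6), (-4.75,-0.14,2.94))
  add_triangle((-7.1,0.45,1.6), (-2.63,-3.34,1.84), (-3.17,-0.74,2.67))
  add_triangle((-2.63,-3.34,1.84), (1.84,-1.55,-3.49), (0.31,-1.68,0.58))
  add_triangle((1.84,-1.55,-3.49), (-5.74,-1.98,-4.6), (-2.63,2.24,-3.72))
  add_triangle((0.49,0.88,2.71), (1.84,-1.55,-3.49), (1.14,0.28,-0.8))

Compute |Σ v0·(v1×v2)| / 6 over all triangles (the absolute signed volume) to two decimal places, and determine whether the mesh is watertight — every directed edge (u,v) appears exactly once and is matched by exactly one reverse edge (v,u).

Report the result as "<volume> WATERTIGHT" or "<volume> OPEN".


Per-triangle v0·(v1×v2)/6:
  t1: +1.9536
  t2: +27.9151
  t3: +0.2941
  t4: +4.3458
  t5: -0.3078
  t6: +2.8649
  t7: +0.9983
  t8: +7.8612
  t9: +0.7816
  t10: +12.2565
  t11: +0.4533
  t12: +0.9029
  t13: +0.3395
  t14: +0.3130
  t15: +0.6588
  t16: +9.9804
  t17: +1.2793
  t18: +0.7153
  t19: +3.2351
  t20: +0.7216
  t21: +1.0609
  t22: +0.5536
  t23: +0.7892
  t24: +1.0085
  t25: +1.1441
  t26: +0.5432
  t27: +1.6919
  t28: +1.6834
  t29: +6.7263
  t30: +3.3598
  t31: +18.3173
  t32: +0.8442
Σ = +115.2847 → |volume| = 115.28

Directed edges: 96 total; 6 unmatched, e.g. (-5.74,-1.98,-4.6)→(-2.63,-3.34,1.84) → open.

115.28 OPEN


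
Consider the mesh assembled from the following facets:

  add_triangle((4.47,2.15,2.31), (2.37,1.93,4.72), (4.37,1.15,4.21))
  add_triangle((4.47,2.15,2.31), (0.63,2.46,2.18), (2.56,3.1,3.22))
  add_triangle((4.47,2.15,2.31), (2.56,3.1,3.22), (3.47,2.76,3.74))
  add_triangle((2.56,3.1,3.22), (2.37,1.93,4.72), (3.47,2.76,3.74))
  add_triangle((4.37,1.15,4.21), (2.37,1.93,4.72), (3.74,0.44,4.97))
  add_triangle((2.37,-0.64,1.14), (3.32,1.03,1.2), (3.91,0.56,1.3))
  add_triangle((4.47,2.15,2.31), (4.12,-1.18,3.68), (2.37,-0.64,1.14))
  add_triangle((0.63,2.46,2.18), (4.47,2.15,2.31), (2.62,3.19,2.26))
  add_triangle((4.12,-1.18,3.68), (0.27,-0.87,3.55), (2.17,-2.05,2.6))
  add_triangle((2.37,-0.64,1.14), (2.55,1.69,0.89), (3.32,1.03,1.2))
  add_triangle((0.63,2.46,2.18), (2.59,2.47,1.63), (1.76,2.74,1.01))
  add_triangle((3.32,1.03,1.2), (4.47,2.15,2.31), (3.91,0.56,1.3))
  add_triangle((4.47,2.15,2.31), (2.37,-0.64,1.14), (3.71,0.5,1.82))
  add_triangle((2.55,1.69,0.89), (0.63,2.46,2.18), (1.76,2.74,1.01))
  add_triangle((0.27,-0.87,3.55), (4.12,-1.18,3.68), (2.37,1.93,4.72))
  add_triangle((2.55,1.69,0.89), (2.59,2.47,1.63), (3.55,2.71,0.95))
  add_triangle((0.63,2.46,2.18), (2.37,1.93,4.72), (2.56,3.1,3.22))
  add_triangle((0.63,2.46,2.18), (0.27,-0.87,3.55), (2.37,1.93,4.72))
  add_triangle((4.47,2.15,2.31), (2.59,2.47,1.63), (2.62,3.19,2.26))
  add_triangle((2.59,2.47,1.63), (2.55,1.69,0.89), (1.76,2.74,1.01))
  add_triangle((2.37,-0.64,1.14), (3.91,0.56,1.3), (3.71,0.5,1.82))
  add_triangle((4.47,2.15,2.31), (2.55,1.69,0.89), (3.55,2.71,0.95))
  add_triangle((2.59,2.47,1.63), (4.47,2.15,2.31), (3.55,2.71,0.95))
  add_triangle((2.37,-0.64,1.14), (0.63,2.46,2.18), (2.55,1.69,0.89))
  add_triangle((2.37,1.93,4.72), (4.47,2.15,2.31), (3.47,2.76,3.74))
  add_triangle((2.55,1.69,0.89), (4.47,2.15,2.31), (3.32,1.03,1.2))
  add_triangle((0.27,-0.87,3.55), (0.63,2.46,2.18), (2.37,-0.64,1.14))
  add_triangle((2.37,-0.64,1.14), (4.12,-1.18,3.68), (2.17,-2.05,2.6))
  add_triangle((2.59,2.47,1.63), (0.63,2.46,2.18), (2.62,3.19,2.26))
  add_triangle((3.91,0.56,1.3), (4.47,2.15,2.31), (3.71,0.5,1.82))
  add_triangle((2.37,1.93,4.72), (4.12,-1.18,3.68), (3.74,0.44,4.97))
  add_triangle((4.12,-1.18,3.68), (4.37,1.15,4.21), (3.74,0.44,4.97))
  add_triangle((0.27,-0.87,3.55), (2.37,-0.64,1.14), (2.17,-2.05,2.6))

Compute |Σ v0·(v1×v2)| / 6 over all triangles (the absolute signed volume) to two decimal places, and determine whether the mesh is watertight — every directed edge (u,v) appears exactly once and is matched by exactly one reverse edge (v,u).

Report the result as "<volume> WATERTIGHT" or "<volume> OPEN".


26.87 OPEN

Per-triangle v0·(v1×v2)/6:
  t1: +3.6275
  t2: +0.4668
  t3: +1.1684
  t4: +1.3204
  t5: +2.2664
  t6: -0.1886
  t7: +2.2562
  t8: +1.2102
  t9: +2.8854
  t10: -0.1168
  t11: +0.8956
  t12: +0.2031
  t13: +0.0478
  t14: -0.9674
  t15: +7.3442
  t16: -0.2028
  t17: +1.8157
  t18: +2.7149
  t19: +0.4072
  t20: +0.3588
  t21: +0.3671
  t22: +0.0141
  t23: +1.0245
  t24: -2.1132
  t25: +1.6950
  t26: +0.3587
  t27: -4.1441
  t28: +0.9406
  t29: -0.0418
  t30: +0.5939
  t31: -0.2177
  t32: +2.3688
  t33: -1.4878
Σ = +26.8711 → |volume| = 26.87

Directed edges: 99 total; 3 unmatched, e.g. (4.37,1.15,4.21)→(4.47,2.15,2.31) → open.


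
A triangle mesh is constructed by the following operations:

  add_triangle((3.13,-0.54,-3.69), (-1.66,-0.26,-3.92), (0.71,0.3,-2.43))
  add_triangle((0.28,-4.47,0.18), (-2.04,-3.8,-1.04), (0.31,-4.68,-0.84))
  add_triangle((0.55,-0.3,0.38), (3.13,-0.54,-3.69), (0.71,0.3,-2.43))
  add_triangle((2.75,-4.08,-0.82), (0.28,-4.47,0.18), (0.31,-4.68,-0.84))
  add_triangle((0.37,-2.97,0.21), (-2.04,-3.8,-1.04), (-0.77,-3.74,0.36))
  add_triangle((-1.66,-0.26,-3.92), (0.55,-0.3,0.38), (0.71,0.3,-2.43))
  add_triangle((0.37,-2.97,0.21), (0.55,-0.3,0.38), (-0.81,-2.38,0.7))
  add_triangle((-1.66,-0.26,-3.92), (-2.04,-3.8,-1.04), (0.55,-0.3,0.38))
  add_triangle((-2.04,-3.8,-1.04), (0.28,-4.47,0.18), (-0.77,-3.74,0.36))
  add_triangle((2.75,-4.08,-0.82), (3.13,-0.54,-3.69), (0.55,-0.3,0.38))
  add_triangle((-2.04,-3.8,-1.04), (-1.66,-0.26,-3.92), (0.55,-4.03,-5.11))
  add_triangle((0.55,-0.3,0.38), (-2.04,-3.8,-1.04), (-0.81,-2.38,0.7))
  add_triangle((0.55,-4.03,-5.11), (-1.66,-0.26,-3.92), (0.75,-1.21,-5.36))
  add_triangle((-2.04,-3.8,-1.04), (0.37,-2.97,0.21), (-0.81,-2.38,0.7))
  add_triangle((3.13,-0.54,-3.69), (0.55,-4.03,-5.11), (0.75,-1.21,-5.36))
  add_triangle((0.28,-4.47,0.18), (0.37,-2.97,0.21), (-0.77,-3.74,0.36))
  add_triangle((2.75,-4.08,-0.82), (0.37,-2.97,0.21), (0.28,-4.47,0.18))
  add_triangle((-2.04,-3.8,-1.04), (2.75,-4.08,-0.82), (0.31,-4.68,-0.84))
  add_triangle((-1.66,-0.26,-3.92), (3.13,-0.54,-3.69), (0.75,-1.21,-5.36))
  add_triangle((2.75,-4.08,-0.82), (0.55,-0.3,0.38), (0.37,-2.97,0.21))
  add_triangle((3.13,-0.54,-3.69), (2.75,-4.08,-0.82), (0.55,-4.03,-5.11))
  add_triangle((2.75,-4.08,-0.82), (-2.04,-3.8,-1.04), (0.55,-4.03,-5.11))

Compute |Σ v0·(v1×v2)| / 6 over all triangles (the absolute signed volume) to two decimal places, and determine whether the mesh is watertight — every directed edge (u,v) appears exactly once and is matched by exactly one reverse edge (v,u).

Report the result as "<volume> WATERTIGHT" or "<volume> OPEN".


60.22 WATERTIGHT

Per-triangle v0·(v1×v2)/6:
  t1: +1.7493
  t2: +1.7604
  t3: +0.0562
  t4: +1.8989
  t5: -0.9195
  t6: -0.4867
  t7: +0.3314
  t8: -1.2883
  t9: +1.2480
  t10: +1.6752
  t11: +10.4729
  t12: -0.4717
  t13: +5.7671
  t14: +1.3783
  t15: +6.6730
  t16: +0.0963
  t17: +0.3029
  t18: +0.8491
  t19: +2.0372
  t20: +0.6794
  t21: +13.3638
  t22: +13.0473
Σ = +60.2205 → |volume| = 60.22

Directed edges: 66 total, each appears once with its reverse present → watertight.


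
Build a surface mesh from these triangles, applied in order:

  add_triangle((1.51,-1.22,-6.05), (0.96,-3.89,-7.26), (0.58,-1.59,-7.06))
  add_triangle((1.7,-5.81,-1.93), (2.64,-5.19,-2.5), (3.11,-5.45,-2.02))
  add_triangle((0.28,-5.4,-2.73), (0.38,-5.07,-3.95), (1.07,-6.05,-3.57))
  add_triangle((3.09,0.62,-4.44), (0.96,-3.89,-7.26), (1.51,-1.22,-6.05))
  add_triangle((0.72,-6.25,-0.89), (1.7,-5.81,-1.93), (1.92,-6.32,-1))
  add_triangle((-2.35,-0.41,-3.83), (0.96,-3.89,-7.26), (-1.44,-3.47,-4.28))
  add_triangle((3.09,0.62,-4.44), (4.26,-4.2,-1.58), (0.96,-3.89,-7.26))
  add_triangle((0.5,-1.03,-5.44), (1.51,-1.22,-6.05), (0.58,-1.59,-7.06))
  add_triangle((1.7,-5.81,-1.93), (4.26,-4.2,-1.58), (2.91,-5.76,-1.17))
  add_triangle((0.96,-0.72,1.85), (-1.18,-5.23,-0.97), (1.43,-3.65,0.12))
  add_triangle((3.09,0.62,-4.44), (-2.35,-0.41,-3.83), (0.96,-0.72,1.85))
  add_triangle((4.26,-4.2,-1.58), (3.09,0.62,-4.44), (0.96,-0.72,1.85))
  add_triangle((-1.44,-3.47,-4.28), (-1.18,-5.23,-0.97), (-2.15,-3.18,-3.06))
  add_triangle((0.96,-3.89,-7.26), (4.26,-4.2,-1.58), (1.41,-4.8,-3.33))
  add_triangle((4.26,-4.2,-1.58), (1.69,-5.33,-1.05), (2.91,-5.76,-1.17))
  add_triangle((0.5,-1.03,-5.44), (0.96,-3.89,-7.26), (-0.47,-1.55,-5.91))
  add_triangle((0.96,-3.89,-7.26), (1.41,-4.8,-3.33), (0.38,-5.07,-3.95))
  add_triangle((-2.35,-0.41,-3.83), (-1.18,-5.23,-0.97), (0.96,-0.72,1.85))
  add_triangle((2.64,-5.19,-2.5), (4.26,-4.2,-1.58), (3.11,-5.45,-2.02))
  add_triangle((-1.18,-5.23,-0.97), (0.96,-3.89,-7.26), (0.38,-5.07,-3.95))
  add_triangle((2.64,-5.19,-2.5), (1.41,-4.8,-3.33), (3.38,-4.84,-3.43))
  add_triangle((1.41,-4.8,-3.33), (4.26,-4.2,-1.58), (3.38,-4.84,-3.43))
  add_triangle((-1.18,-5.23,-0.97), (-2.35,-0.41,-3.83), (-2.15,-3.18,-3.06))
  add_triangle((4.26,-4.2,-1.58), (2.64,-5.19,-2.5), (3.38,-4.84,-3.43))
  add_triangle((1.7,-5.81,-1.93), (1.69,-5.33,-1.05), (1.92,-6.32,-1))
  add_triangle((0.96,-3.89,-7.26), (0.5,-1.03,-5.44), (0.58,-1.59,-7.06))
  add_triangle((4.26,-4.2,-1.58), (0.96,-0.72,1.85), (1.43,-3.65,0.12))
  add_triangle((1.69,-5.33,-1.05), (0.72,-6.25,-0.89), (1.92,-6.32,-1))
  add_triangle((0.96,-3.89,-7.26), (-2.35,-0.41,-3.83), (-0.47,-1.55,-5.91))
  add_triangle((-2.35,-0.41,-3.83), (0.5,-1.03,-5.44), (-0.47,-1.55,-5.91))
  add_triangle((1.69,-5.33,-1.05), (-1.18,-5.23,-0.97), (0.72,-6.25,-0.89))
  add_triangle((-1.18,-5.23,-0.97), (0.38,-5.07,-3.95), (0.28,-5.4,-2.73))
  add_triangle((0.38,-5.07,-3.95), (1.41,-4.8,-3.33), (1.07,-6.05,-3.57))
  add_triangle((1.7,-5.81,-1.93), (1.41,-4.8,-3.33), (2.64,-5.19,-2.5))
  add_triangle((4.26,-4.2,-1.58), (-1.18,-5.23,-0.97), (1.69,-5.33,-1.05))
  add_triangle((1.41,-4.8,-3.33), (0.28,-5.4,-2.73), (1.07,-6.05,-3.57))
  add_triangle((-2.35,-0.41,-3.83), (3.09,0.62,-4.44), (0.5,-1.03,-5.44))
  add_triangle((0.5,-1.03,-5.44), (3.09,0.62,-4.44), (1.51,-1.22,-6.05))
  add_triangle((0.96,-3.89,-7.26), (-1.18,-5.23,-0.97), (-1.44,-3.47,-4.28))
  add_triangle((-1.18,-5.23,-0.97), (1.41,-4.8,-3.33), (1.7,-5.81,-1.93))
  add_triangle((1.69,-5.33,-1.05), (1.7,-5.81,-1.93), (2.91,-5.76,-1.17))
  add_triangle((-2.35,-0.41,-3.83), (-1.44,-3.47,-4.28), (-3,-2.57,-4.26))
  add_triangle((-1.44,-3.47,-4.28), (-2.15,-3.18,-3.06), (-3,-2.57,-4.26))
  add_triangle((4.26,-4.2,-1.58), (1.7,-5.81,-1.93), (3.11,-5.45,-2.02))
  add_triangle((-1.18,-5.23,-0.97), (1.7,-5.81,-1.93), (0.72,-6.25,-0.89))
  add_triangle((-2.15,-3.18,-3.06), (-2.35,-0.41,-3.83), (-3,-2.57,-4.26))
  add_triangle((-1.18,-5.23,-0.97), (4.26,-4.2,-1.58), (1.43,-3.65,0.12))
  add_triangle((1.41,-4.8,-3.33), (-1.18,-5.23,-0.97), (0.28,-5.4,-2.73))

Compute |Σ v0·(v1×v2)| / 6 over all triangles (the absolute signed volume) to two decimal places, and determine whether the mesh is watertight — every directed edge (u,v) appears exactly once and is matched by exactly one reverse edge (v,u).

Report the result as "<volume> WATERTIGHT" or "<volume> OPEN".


Per-triangle v0·(v1×v2)/6:
  t1: +2.7487
  t2: +0.9110
  t3: +0.8901
  t4: +3.5462
  t5: +1.2617
  t6: +8.0530
  t7: +24.8564
  t8: +0.2237
  t9: +2.4011
  t10: +3.1165
  t11: -3.2848
  t12: +6.2725
  t13: +3.1259
  t14: +10.8480
  t15: -0.6327
  t16: +2.4251
  t17: +3.9847
  t18: +0.2303
  t19: +0.9823
  t20: +3.8643
  t21: +1.7886
  t22: -2.2644
  t23: +0.1733
  t24: +2.3699
  t25: +0.0895
  t26: -0.2243
  t27: +3.6133
  t28: -0.2492
  t29: +3.1009
  t30: +1.3454
  t31: -0.7928
  t32: +1.6349
  t33: +0.8014
  t34: +1.8804
  t35: -1.7407
  t36: -0.0805
  t37: +4.3447
  t38: +1.4445
  t39: +9.5700
  t40: +4.5507
  t41: +0.7606
  t42: +2.3430
  t43: +1.4877
  t44: +0.3440
  t45: +2.2892
  t46: -0.3355
  t47: +5.1911
  t48: +0.5696
Σ = +119.8292 → |volume| = 119.83

Directed edges: 144 total, each appears once with its reverse present → watertight.

119.83 WATERTIGHT


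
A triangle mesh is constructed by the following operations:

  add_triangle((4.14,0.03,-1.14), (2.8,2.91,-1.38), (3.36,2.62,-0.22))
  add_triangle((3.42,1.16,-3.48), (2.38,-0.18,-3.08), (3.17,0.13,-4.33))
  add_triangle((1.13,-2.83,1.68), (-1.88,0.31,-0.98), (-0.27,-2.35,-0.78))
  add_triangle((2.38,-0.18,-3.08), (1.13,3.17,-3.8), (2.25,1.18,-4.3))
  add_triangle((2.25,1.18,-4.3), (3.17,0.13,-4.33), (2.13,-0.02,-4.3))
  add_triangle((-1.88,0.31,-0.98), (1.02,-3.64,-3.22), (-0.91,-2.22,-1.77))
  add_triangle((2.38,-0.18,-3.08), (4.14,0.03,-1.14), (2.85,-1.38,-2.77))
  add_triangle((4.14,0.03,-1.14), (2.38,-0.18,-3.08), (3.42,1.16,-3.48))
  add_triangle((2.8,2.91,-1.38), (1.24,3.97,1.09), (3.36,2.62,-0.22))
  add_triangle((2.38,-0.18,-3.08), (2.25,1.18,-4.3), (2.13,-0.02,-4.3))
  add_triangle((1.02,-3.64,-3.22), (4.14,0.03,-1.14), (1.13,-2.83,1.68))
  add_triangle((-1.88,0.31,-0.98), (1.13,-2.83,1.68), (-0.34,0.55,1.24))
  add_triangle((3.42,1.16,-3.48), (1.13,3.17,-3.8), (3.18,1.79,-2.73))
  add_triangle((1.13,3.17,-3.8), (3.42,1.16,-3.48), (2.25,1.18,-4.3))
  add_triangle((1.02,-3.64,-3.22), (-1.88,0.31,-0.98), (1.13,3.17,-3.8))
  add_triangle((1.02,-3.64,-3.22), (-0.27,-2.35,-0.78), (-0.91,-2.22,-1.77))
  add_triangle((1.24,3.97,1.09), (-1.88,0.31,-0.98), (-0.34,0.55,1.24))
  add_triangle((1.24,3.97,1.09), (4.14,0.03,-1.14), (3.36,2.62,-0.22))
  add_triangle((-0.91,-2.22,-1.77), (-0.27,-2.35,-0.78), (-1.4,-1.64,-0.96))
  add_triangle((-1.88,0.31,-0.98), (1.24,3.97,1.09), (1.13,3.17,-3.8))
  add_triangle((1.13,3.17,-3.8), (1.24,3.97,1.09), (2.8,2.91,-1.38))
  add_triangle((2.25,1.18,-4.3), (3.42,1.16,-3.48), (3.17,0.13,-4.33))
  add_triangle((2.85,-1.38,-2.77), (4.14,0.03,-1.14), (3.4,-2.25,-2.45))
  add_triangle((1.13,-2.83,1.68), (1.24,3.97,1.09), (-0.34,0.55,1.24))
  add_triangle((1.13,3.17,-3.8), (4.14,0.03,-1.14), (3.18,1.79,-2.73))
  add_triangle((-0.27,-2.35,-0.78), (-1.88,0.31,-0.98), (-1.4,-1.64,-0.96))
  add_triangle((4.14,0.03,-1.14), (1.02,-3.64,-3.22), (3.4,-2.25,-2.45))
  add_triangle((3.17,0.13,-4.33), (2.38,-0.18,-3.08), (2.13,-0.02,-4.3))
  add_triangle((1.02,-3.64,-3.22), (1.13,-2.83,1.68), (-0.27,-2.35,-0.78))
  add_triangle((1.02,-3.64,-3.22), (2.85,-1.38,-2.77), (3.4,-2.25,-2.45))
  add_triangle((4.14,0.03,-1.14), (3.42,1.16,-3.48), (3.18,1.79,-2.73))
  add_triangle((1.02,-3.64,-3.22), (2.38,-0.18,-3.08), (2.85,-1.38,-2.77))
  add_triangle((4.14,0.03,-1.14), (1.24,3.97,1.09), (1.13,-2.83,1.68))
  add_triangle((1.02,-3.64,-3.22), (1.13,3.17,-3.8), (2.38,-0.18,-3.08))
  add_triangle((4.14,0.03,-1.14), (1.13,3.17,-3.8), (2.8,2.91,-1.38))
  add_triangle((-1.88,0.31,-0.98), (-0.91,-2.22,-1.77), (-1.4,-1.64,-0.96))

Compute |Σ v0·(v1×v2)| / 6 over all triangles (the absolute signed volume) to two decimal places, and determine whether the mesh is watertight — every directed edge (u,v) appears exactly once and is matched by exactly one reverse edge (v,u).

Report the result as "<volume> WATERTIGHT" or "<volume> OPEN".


85.76 WATERTIGHT

Per-triangle v0·(v1×v2)/6:
  t1: +2.4968
  t2: +0.2668
  t3: +1.3481
  t4: -0.5407
  t5: +0.8687
  t6: +1.3766
  t7: +2.0731
  t8: +2.2447
  t9: +2.4891
  t10: -0.7490
  t11: +10.7670
  t12: +1.3428
  t13: +1.8781
  t14: +2.5639
  t15: +8.7200
  t16: +1.0980
  t17: +1.7851
  t18: +0.6363
  t19: +0.3836
  t20: +6.2074
  t21: +5.6422
  t22: +1.3456
  t23: +1.6528
  t24: +2.2832
  t25: -0.2081
  t26: -0.2020
  t27: -0.8033
  t28: +0.2136
  t29: +2.6221
  t30: +1.9161
  t31: +1.6421
  t32: +2.1753
  t33: +8.2453
  t34: +5.7573
  t35: +5.6278
  t36: +0.5885
Σ = +85.7551 → |volume| = 85.76

Directed edges: 108 total, each appears once with its reverse present → watertight.


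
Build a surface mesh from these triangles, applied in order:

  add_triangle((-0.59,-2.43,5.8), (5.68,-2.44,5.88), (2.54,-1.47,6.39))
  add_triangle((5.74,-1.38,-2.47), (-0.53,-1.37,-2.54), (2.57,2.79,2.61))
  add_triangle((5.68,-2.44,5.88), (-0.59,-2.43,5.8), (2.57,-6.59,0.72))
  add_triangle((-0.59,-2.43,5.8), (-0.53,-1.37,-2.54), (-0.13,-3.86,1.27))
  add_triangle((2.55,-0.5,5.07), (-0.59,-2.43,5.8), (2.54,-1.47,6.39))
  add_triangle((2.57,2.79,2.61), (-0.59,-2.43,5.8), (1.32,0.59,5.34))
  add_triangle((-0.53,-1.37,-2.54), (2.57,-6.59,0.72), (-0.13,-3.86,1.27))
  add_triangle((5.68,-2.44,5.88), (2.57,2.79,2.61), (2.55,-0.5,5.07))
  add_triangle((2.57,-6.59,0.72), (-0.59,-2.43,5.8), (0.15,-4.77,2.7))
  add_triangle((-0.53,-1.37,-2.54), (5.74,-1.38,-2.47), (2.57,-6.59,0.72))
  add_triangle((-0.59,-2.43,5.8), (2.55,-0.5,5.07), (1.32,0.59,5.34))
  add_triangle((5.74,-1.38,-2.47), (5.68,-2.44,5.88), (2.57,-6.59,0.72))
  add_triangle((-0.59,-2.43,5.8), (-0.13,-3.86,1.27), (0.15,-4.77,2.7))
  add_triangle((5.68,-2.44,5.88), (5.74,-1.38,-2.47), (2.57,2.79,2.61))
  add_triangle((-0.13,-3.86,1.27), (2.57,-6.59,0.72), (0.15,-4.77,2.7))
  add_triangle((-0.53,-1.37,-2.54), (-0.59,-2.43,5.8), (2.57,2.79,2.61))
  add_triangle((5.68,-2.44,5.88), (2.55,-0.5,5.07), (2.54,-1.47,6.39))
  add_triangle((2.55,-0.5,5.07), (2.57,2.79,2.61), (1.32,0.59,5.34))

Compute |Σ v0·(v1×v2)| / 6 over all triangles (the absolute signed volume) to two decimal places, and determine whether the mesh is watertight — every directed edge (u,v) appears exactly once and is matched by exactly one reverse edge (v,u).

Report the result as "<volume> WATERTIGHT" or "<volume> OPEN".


182.11 WATERTIGHT

Per-triangle v0·(v1×v2)/6:
  t1: +7.2538
  t2: +3.7013
  t3: +38.2232
  t4: +2.5343
  t5: +1.4308
  t6: -0.7549
  t7: +5.8226
  t8: +8.9870
  t9: +6.7162
  t10: +18.4306
  t11: +5.4535
  t12: +45.6820
  t13: +1.3690
  t14: +30.9580
  t15: +2.3201
  t16: -3.7124
  t17: +2.9913
  t18: +4.7033
Σ = +182.1097 → |volume| = 182.11

Directed edges: 54 total, each appears once with its reverse present → watertight.


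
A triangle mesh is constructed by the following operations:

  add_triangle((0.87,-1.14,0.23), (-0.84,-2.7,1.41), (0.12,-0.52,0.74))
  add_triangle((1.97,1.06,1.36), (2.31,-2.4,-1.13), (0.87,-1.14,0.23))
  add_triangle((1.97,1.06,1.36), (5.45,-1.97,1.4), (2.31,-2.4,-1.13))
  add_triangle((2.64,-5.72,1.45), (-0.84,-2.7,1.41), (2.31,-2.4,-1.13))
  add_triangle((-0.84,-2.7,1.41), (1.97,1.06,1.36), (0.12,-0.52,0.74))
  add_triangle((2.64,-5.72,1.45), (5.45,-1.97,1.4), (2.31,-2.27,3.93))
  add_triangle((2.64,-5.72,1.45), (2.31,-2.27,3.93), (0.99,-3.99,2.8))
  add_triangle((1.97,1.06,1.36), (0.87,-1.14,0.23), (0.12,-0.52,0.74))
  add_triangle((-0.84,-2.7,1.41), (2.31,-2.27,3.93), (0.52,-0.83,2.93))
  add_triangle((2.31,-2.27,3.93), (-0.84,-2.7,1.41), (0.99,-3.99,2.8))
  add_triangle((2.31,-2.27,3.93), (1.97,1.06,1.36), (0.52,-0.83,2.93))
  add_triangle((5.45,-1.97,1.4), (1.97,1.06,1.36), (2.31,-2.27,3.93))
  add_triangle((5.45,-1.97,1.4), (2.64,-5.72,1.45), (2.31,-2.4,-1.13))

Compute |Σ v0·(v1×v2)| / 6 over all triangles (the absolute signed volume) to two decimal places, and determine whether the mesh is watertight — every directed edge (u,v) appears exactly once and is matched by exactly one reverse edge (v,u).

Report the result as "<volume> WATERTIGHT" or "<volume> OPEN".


Per-triangle v0·(v1×v2)/6:
  t1: -0.3045
  t2: -0.9954
  t3: +1.5601
  t4: +2.6257
  t5: +0.1031
  t6: +13.4377
  t7: +4.8756
  t8: -0.4181
  t9: +2.4274
  t10: +1.7835
  t11: +2.1145
  t12: +6.4839
  t13: +8.5575
Σ = +42.2511 → |volume| = 42.25

Directed edges: 39 total; 9 unmatched, e.g. (0.87,-1.14,0.23)→(-0.84,-2.7,1.41) → open.

42.25 OPEN


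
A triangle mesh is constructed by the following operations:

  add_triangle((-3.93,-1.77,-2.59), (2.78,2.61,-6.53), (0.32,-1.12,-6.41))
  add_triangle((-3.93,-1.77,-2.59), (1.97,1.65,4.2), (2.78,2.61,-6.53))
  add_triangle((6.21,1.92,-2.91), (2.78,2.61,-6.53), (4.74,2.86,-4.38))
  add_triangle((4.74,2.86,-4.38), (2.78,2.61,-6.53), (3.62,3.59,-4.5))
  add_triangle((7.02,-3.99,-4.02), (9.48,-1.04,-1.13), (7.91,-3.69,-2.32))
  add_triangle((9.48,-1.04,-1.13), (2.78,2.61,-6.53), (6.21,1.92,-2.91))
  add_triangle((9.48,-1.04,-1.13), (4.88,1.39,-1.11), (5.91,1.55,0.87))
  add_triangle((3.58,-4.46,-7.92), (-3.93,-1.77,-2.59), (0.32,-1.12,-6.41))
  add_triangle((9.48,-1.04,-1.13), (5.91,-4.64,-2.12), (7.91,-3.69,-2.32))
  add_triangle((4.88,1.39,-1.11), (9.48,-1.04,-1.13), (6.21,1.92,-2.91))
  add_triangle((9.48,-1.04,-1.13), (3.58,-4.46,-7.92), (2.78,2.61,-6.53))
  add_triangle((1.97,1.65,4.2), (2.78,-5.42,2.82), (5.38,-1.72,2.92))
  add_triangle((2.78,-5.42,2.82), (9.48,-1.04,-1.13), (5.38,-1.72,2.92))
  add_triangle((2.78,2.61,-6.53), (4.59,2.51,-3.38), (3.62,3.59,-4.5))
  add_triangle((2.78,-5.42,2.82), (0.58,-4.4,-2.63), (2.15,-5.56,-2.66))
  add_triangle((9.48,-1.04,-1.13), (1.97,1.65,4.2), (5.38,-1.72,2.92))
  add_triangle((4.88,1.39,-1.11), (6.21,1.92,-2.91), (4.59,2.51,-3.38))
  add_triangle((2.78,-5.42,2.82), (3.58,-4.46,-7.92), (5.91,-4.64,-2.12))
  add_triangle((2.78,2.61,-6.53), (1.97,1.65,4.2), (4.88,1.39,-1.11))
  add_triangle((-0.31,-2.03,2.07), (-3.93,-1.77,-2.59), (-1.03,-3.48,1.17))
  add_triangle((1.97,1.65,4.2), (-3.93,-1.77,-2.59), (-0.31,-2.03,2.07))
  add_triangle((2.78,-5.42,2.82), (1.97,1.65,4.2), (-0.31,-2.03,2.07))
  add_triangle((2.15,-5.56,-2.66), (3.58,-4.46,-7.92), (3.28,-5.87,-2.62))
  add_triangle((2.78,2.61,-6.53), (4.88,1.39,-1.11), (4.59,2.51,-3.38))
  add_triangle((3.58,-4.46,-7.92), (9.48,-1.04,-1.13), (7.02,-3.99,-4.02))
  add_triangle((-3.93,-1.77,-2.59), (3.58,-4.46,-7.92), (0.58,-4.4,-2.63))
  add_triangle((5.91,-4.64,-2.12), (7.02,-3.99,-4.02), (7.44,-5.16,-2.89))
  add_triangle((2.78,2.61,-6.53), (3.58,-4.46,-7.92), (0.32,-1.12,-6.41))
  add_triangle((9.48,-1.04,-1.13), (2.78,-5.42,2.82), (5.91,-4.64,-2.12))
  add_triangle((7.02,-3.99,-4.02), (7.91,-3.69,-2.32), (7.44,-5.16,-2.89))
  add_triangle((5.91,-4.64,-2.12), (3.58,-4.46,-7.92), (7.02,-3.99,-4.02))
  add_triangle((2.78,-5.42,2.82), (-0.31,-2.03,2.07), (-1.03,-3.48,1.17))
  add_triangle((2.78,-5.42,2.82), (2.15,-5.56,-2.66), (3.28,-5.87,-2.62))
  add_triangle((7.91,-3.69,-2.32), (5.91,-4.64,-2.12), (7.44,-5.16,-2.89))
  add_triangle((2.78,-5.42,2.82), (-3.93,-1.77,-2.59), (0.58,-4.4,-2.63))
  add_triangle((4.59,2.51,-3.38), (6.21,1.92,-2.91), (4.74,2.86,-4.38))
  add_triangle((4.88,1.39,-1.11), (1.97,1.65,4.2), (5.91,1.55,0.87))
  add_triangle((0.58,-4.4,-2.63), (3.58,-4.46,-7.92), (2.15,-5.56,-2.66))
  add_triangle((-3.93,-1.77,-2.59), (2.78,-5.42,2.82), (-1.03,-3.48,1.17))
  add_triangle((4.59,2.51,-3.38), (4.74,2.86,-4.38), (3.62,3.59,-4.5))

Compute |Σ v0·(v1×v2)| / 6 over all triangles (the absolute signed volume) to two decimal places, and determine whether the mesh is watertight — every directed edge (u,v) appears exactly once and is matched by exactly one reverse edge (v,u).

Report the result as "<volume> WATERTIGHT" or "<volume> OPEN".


Per-triangle v0·(v1×v2)/6:
  t1: +12.8128
  t2: +6.7586
  t3: +3.6333
  t4: +3.5482
  t5: +7.1884
  t6: +15.4831
  t7: +6.6247
  t8: +17.8226
  t9: +2.3733
  t10: +4.4292
  t11: +74.3455
  t12: +15.4007
  t13: +23.1560
  t14: -3.9936
  t15: +5.2924
  t16: +18.4168
  t17: +1.1775
  t18: +27.3618
  t19: +12.0965
  t20: +2.2038
  t21: +4.7291
  t22: +8.7536
  t23: +5.7400
  t24: -2.3143
  t25: +17.6650
  t26: +19.4030
  t27: +0.6763
  t28: +20.8264
  t29: +31.3151
  t30: +3.6998
  t31: +12.3846
  t32: +3.3599
  t33: +4.9475
  t34: +0.8962
  t35: +16.1802
  t36: +0.6634
  t37: +2.4652
  t38: +6.9157
  t39: +6.1280
  t40: +0.7199
Σ = +421.2861 → |volume| = 421.29

Directed edges: 120 total; 6 unmatched, e.g. (5.91,1.55,0.87)→(9.48,-1.04,-1.13) → open.

421.29 OPEN


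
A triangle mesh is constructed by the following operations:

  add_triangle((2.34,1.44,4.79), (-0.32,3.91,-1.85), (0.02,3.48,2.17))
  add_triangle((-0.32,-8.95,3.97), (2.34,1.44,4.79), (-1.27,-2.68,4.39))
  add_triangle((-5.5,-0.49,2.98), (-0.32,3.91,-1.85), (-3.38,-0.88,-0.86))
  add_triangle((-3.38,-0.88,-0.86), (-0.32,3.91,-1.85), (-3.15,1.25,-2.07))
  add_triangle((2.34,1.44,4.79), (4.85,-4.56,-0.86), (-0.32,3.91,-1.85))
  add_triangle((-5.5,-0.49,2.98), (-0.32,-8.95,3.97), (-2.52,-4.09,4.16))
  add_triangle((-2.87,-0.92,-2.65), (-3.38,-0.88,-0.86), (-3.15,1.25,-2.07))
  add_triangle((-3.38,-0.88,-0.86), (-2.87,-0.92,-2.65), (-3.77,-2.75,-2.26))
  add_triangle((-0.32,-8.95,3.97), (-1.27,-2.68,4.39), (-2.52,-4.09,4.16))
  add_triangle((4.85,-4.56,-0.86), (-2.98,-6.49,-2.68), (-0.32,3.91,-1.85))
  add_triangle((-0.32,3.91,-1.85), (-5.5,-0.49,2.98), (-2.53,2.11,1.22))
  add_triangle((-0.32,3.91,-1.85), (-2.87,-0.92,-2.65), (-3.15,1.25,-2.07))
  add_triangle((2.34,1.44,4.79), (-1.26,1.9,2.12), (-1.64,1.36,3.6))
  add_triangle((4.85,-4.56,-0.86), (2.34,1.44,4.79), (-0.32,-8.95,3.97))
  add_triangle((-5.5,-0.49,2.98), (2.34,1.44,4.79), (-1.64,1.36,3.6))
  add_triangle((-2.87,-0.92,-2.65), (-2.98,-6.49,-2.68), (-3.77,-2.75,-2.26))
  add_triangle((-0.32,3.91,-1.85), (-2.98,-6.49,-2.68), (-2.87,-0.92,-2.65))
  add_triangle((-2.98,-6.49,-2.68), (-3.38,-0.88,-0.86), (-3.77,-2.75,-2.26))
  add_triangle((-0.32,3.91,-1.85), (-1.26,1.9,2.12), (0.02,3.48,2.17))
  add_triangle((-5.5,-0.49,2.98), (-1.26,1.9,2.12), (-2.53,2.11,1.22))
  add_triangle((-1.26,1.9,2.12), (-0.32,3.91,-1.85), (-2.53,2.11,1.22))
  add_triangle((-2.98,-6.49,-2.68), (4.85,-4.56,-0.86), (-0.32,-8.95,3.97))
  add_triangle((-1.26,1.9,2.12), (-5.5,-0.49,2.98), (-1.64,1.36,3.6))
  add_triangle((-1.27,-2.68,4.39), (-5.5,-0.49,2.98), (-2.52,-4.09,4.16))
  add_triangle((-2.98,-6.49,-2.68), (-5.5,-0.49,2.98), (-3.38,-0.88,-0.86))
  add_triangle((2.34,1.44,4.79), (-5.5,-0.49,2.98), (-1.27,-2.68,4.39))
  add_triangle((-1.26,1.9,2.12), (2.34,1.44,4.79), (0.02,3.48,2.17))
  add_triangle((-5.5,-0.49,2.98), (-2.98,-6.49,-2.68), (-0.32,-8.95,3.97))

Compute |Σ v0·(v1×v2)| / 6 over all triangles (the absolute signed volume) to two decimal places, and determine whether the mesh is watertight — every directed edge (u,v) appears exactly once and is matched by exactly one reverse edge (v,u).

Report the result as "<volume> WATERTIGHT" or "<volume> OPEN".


342.57 WATERTIGHT

Per-triangle v0·(v1×v2)/6:
  t1: +5.0262
  t2: +20.4364
  t3: +10.7902
  t4: +0.7912
  t5: +20.7952
  t6: +9.4017
  t7: +2.3622
  t8: +1.7859
  t9: +7.2265
  t10: +23.6815
  t11: +3.7872
  t12: +3.2898
  t13: +2.9169
  t14: +50.4357
  t15: +5.3026
  t16: +3.1798
  t17: +3.9782
  t18: +2.2726
  t19: +3.3467
  t20: +3.3551
  t21: +3.0410
  t22: +53.3838
  t23: +3.0170
  t24: +6.5416
  t25: +13.0774
  t26: +18.4329
  t27: +4.1338
  t28: +56.7843
Σ = +342.5733 → |volume| = 342.57

Directed edges: 84 total, each appears once with its reverse present → watertight.


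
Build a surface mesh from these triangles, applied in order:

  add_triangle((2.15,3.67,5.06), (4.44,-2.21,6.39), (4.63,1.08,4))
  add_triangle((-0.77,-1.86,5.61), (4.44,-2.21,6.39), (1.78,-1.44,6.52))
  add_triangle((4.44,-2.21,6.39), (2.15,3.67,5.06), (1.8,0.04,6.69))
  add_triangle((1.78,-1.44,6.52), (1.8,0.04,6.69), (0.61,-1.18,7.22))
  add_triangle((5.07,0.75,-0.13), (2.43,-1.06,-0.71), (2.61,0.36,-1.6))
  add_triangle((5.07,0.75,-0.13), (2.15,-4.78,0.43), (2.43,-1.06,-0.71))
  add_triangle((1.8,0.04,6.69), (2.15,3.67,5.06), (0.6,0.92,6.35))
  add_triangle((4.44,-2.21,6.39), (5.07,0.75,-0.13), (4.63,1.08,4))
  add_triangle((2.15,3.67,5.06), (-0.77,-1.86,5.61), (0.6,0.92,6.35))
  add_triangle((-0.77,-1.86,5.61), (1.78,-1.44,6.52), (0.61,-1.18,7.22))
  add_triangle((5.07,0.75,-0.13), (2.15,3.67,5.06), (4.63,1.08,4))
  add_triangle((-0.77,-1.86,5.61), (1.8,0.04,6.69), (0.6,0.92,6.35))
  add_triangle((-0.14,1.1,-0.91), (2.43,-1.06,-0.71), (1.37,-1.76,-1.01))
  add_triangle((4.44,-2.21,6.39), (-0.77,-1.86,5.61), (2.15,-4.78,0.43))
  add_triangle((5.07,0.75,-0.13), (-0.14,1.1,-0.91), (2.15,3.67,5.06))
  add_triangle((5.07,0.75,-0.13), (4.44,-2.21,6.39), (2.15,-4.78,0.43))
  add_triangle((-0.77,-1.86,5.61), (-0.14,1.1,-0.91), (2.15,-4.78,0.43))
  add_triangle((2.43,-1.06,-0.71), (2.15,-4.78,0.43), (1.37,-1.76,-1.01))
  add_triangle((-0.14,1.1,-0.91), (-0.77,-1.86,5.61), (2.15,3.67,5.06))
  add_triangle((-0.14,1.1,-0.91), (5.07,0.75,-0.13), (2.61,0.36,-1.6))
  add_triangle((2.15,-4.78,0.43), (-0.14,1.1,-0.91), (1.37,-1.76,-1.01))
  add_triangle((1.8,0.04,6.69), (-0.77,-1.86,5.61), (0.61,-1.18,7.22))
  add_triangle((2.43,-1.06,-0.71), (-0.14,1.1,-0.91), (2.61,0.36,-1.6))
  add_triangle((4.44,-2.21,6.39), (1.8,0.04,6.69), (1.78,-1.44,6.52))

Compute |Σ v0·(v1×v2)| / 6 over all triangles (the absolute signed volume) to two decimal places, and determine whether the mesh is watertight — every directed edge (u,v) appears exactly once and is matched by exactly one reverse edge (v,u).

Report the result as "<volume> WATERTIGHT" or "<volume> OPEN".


140.46 WATERTIGHT

Per-triangle v0·(v1×v2)/6:
  t1: +14.2660
  t2: +3.8165
  t3: +13.0183
  t4: +2.2327
  t5: +1.8246
  t6: +3.3720
  t7: +5.2743
  t8: +12.1487
  t9: -0.6883
  t10: +1.9554
  t11: +9.9582
  t12: +4.5821
  t13: +0.7042
  t14: +22.8660
  t15: +7.4317
  t16: +26.8424
  t17: -0.5002
  t18: +1.4469
  t19: +3.4477
  t20: +1.4720
  t21: +0.0435
  t22: +0.2952
  t23: +0.2248
  t24: +4.4221
Σ = +140.4566 → |volume| = 140.46

Directed edges: 72 total, each appears once with its reverse present → watertight.


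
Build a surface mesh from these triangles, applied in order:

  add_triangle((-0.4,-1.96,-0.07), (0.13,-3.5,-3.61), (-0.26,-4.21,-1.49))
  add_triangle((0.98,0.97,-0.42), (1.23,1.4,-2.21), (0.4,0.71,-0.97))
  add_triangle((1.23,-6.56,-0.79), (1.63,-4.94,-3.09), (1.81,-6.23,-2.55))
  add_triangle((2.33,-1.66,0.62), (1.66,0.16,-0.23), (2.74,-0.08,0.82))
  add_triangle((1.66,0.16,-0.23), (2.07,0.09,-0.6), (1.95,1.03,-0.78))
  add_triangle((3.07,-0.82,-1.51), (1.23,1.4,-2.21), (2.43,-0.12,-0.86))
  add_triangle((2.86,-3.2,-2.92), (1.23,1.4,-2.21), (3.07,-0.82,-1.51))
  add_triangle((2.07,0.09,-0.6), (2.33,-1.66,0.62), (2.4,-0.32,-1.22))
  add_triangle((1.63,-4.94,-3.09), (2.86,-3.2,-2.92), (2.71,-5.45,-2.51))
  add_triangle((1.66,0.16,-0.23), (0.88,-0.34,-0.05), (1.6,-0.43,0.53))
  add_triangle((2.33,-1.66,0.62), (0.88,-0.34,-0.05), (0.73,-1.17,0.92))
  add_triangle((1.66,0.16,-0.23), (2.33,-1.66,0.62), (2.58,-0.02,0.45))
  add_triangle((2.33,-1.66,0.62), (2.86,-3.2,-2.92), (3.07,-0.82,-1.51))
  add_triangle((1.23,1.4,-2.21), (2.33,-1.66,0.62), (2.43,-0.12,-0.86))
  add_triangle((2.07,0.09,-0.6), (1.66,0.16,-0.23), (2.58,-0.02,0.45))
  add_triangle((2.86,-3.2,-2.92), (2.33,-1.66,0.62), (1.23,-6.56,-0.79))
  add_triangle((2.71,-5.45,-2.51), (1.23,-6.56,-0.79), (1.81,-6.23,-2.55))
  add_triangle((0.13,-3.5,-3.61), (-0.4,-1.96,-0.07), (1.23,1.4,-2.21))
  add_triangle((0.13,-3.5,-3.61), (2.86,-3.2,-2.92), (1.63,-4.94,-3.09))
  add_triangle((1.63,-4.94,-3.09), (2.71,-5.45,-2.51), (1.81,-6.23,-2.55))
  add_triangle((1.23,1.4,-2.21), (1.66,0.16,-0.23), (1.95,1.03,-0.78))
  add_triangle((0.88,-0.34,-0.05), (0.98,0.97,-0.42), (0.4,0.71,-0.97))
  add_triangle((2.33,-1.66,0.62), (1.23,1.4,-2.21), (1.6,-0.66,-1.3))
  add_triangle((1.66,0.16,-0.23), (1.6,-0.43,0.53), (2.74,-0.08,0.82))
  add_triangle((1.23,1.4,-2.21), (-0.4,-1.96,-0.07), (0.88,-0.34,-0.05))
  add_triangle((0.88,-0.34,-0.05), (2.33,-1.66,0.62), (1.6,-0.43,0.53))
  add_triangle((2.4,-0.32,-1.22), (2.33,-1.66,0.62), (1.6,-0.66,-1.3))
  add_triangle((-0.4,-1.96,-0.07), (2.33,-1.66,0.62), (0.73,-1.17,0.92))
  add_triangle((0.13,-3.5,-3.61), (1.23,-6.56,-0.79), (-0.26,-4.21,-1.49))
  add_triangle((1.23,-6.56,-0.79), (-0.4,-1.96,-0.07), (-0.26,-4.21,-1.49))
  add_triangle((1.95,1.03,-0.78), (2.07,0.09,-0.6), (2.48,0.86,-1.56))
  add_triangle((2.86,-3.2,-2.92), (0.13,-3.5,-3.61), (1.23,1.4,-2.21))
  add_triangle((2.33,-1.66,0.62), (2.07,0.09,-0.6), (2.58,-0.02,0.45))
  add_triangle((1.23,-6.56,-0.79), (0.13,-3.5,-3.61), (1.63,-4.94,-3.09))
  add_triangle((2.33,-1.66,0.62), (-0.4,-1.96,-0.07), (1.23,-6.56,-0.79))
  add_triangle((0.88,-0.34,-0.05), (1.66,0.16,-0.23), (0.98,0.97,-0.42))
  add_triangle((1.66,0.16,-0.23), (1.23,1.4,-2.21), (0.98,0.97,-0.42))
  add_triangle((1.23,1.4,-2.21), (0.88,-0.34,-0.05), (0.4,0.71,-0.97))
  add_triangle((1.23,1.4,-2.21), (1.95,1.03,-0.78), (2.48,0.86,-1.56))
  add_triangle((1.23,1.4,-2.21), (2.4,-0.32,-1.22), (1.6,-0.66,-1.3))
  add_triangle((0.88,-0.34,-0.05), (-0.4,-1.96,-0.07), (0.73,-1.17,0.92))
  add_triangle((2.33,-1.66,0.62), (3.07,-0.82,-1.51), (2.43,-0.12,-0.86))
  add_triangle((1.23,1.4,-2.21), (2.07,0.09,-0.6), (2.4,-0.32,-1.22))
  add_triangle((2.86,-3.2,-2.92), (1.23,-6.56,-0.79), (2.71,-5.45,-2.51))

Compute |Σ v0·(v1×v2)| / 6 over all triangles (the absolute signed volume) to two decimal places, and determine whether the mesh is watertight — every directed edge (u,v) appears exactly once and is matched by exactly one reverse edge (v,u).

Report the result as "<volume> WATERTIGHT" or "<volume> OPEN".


Per-triangle v0·(v1×v2)/6:
  t1: +0.3127
  t2: +0.0625
  t3: +0.3662
  t4: +0.5357
  t5: +0.0884
  t6: +0.7310
  t7: +3.3390
  t8: +0.5083
  t9: +2.0248
  t10: -0.0767
  t11: +0.0092
  t12: -0.3509
  t13: +3.0047
  t14: -0.2558
  t15: +0.0477
  t16: +7.6203
  t17: +2.0209
  t18: -0.4517
  t19: +2.8853
  t20: +1.1929
  t21: -0.2944
  t22: -0.1412
  t23: -1.0526
  t24: -0.1223
  t25: -0.6892
  t26: -0.0900
  t27: +0.5851
  t28: +0.6235
  t29: +3.0926
  t30: +1.0154
  t31: +0.2186
  t32: +6.1273
  t33: +0.6688
  t34: +3.8889
  t35: +1.0545
  t36: -0.0160
  t37: +0.3933
  t38: -0.0108
  t39: +0.3897
  t40: +0.5876
  t41: -0.3103
  t42: +0.6560
  t43: +0.5149
  t44: -0.0978
Σ = +40.6060 → |volume| = 40.61

Directed edges: 132 total; 6 unmatched, e.g. (2.74,-0.08,0.82)→(2.33,-1.66,0.62) → open.

40.61 OPEN
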